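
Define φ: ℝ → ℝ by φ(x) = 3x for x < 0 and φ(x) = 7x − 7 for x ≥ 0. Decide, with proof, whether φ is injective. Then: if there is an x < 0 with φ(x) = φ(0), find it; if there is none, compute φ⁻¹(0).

-7/3

Both pieces are strictly increasing (slopes 3 and 7), so each is injective on its own interval.
The left piece maps (−∞, 0) onto (−∞, 0); the right piece maps [0, ∞) onto [−7, ∞).
These images overlap. In particular φ(0) = −7 (right piece), and solving 3x = −7 on the left piece gives x = −7/3 < 0.
So φ(−7/3) = φ(0) with −7/3 ≠ 0, and φ is not injective. This x = −7/3 is the requested value below 0.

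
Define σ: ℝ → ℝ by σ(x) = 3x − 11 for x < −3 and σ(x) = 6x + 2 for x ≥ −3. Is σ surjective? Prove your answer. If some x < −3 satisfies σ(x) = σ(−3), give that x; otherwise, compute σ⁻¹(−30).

-19/3

Both pieces are strictly increasing (slopes 3 and 6), so each is injective on its own interval.
The left piece maps (−∞, −3) onto (−∞, −20); the right piece maps [−3, ∞) onto [−16, ∞).
The union (−∞, −20) ∪ [−16, ∞) omits the interval between −20 and −16; in particular −20 has no preimage. So σ is not surjective.
Because the two images are disjoint, no x < −3 has σ(x) = σ(−3), so we compute σ⁻¹(−30): −30 lies in (−∞, −20), so solve 3x − 11 = −30: x = (−30 + 11)/3 = −19/3.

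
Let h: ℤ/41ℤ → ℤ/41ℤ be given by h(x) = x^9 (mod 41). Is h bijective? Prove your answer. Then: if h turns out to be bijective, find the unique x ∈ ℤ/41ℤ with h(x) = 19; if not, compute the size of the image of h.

6

Since 41 is prime, the nonzero elements of ℤ/41ℤ form a cyclic group of order 40.
As gcd(9, 40) = 1, raising to the 9th power is a bijection on this group: if x_1^9 ≡ x_2^9 then (x_1x_2^{−1})^9 = 1, and the only element of order dividing gcd(9, 40) = 1 is 1, so x_1 = x_2.
With h(0) = 0 this makes h injective on all of ℤ/41ℤ, hence bijective (finite equal-size domain and codomain). In particular h is bijective.
Since h is bijective, we find the preimage of 19. The inverse of x ↦ x^9 on (ℤ/41ℤ)^× is x ↦ x^9, because 9·9 = 81 = 2·40 + 1 ≡ 1 (mod 40) and x^{40} = 1 for x ≠ 0 (Fermat). So h⁻¹(19) = 19^9 mod 41.
Repeated squaring mod 41: 19^1 ≡ 19, 19^2 ≡ 19² = 361 ≡ 33, 19^4 ≡ 33² = 1089 ≡ 23, 19^8 ≡ 23² = 529 ≡ 37. Since 9 = 8 + 1, 19^9 ≡ 37·19: 37·19 = 703 ≡ 6. So 19^9 ≡ 6 (mod 41).
Hence h⁻¹(19) = 6.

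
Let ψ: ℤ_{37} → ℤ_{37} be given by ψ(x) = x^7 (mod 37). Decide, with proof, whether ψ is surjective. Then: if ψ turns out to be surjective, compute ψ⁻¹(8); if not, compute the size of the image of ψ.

Since 37 is prime, the nonzero elements of ℤ_{37} form a cyclic group of order 36.
As gcd(7, 36) = 1, raising to the 7th power is a bijection on this group: if a^7 ≡ b^7 then (ab^{−1})^7 = 1, and the only element of order dividing gcd(7, 36) = 1 is 1, so a = b.
With ψ(0) = 0 this makes ψ injective on all of ℤ_{37}, hence bijective (finite equal-size domain and codomain). In particular ψ is surjective.
Since ψ is surjective, we find the preimage of 8. The inverse of x ↦ x^7 on (ℤ_{37})^× is x ↦ x^31, because 7·31 = 217 = 6·36 + 1 ≡ 1 (mod 36) and x^{36} = 1 for x ≠ 0 (Fermat). So ψ⁻¹(8) = 8^31 mod 37.
Repeated squaring mod 37: 8^1 ≡ 8, 8^2 ≡ 8² = 64 ≡ 27, 8^4 ≡ 27² = 729 ≡ 26, 8^8 ≡ 26² = 676 ≡ 10, 8^16 ≡ 10² = 100 ≡ 26. Since 31 = 16 + 8 + 4 + 2 + 1, 8^31 ≡ 26·10·26·27·8: 26·10 = 260 ≡ 1, then 1·26 = 26, then 26·27 = 702 ≡ 36, then 36·8 = 288 ≡ 29. So 8^31 ≡ 29 (mod 37).
Hence ψ⁻¹(8) = 29.

29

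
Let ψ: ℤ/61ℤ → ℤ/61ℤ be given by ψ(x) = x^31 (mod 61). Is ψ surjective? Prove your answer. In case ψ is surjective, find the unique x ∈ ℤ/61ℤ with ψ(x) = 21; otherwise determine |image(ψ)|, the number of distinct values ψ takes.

40

Since 61 is prime, the nonzero elements of ℤ/61ℤ form a cyclic group of order 60.
As gcd(31, 60) = 1, raising to the 31st power is a bijection on this group: if u^31 ≡ v^31 then (uv^{−1})^31 = 1, and the only element of order dividing gcd(31, 60) = 1 is 1, so u = v.
With ψ(0) = 0 this makes ψ injective on all of ℤ/61ℤ, hence bijective (finite equal-size domain and codomain). In particular ψ is surjective.
Since ψ is surjective, we find the preimage of 21. The inverse of x ↦ x^31 on (ℤ/61ℤ)^× is x ↦ x^31, because 31·31 = 961 = 16·60 + 1 ≡ 1 (mod 60) and x^{60} = 1 for x ≠ 0 (Fermat). So ψ⁻¹(21) = 21^31 mod 61.
Repeated squaring mod 61: 21^1 ≡ 21, 21^2 ≡ 21² = 441 ≡ 14, 21^4 ≡ 14² = 196 ≡ 13, 21^8 ≡ 13² = 169 ≡ 47, 21^16 ≡ 47² = 2209 ≡ 13. Since 31 = 16 + 8 + 4 + 2 + 1, 21^31 ≡ 13·47·13·14·21: 13·47 = 611 ≡ 1, then 1·13 = 13, then 13·14 = 182 ≡ 60, then 60·21 = 1260 ≡ 40. So 21^31 ≡ 40 (mod 61).
Hence ψ⁻¹(21) = 40.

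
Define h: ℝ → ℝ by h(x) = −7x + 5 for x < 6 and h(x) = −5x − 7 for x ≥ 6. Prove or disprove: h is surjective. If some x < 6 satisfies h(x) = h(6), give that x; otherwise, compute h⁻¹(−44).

37/5

Both pieces are strictly decreasing (slopes −7 and −5), so each is injective on its own interval.
The left piece maps (−∞, 6) onto (−37, ∞); the right piece maps [6, ∞) onto (−∞, −37].
These images together cover ℝ, so h is surjective.
Because the two images are disjoint, no x < 6 has h(x) = h(6), so we compute h⁻¹(−44): −44 lies in (−∞, −37], so solve −5x − 7 = −44: x = (−44 + 7)/(−5) = 37/5.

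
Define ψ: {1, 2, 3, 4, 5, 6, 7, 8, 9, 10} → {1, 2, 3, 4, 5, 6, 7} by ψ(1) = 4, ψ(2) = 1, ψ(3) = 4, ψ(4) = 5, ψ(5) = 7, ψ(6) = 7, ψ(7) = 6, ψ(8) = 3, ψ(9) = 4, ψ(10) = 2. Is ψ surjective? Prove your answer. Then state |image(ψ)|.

Every element of the codomain has a preimage: 1 = ψ(2), 2 = ψ(10), 3 = ψ(8), 4 = ψ(1), 5 = ψ(4), 6 = ψ(7), 7 = ψ(5).
So ψ is surjective.
The image of ψ is {1, 2, 3, 4, 5, 6, 7}, which has 7 elements.

7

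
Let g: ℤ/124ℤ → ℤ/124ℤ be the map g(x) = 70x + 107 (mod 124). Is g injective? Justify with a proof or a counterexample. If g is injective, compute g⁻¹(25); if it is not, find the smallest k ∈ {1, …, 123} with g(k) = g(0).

We have gcd(70, 124) = 2 > 1. Taking a = 0 and b = 62: g(0) = 107 and g(62) = 70·62 + 107 = 4447 ≡ 107 (mod 124).
So g(0) = g(62) while 0 ≠ 62, hence g is not injective.
Since g is not injective, we find the least positive k with g(k) = g(0): this means 70k ≡ 0 (mod 124), i.e. 124 ∣ 70k. Since gcd(70, 124) = 2, dividing through by 2 this holds exactly when 62 ∣ 35k, and as gcd(35, 62) = 1, exactly when 62 ∣ k.
The smallest positive such k is 62.

62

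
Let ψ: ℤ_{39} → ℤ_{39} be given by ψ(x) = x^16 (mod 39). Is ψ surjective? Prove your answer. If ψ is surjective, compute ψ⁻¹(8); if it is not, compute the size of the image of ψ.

ψ(1) = 1^16 = 1.
ψ(5): Repeated squaring mod 39: 5^1 ≡ 5, 5^2 ≡ 5² = 25, 5^4 ≡ 25² = 625 ≡ 1, 5^8 ≡ 1² = 1, 5^16 ≡ 1² = 1. So 5^16 ≡ 1 (mod 39).
So ψ(1) = ψ(5) = 1 while 1 ≠ 5, therefore ψ is not injective.
A non-injective map from the 39-element set ℤ_{39} to itself takes at most 38 distinct values, so it cannot be surjective. Hence ψ is not surjective.
Since ψ is not surjective, we determine |image(ψ)|. Computing x^16 mod 39 for each x (by repeated squaring, reducing mod 39 at every step), the values ψ(0), ψ(1), …, ψ(38) are: 0, 1, 16, 3, 22, 1, 9, 22, 1, 9, 16, 16, 27, 13, 1, 3, 16, 22, 27, 22, 22, 27, 22, 16, 3, 1, 13, 27, 16, 16, 9, 1, 22, 9, 1, 22, 3, 16, 1.
The distinct values are {0, 1, 3, 9, 13, 16, 22, 27}; there are 8 of them.

8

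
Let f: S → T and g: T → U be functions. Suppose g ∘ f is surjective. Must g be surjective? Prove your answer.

surjective

Let c ∈ U. Since g ∘ f is surjective, some a ∈ S has g(f(a)) = c. Then b = f(a) ∈ T satisfies g(b) = c. So g is surjective.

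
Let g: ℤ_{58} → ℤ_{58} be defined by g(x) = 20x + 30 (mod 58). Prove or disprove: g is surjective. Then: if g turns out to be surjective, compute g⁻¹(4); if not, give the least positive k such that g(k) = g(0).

29

By definition, g is surjective if every y in the codomain equals g(x) for some x in the domain.
Since gcd(20, 58) = 2, we have 20x ≡ 0 (mod 2) for all x, so g(x) ≡ 0 (mod 2).
But 1 ≢ 0 (mod 2), so 1 ∈ ℤ_{58} has no preimage. So g is not surjective.
Since g is not surjective, we find the least positive k with g(k) = g(0): this means 20k ≡ 0 (mod 58), i.e. 58 ∣ 20k. Since gcd(20, 58) = 2, dividing through by 2 this holds exactly when 29 ∣ 10k, and as gcd(10, 29) = 1, exactly when 29 ∣ k.
The smallest positive such k is 29.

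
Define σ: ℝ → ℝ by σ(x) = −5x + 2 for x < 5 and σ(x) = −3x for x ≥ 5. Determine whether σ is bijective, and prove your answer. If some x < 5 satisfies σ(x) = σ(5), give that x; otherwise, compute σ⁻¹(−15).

Both pieces are strictly decreasing (slopes −5 and −3), so each is injective on its own interval.
The left piece maps (−∞, 5) onto (−23, ∞); the right piece maps [5, ∞) onto (−∞, −15].
These images overlap. In particular σ(5) = −15 (right piece), and solving −5x + 2 = −15 on the left piece gives x = 17/5 < 5.
So σ(17/5) = σ(5) with 17/5 ≠ 5, and σ is not injective, hence not bijective. This x = 17/5 is the requested value below 5.

17/5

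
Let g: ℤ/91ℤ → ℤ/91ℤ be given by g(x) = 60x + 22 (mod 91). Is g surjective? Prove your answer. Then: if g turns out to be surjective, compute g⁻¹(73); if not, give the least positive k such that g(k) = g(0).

60

Recall: surjectivity means every element of the codomain has a preimage under g.
Since gcd(60, 91) = 1, 60 is invertible modulo 91. Euclid's algorithm: 91 = 1·60 + 31, 60 = 1·31 + 29, 31 = 1·29 + 2, 29 = 14·2 + 1; back-substituting gives 1 = 44·60 − 29·91, so 60⁻¹ ≡ 44 (mod 91).
For any y ∈ ℤ/91ℤ, x = 44(y − 22) mod 91 satisfies g(x) = 60·44(y − 22) + 22 ≡ y (since 60·44 ≡ 1 mod 91). So every y has a preimage.
Hence g is surjective.
Since g is surjective, we compute g⁻¹(73): solve 60x + 22 ≡ 73 (mod 91), i.e. 60x ≡ 51 (mod 91).
Multiplying by 60⁻¹ = 44 gives x ≡ 44·51 = 2244 = 24·91 + 60 ≡ 60 (mod 91).
Check: g(60) = 60·60 + 22 = 3622 = 39·91 + 73 ≡ 73 (mod 91).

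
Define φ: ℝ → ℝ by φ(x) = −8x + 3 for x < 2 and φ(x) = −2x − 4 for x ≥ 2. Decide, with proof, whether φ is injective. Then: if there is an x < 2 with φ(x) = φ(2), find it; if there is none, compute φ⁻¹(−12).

Both pieces are strictly decreasing (slopes −8 and −2), so each is injective on its own interval.
The left piece maps (−∞, 2) onto (−13, ∞); the right piece maps [2, ∞) onto (−∞, −8].
These images overlap. In particular φ(2) = −8 (right piece), and solving −8x + 3 = −8 on the left piece gives x = 11/8 < 2.
So φ(11/8) = φ(2) with 11/8 ≠ 2, and φ is not injective. This x = 11/8 is the requested value below 2.

11/8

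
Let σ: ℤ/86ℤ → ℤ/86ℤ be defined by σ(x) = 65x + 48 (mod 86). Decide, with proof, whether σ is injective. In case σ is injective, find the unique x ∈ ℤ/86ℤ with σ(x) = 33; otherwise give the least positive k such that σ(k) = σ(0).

13

Recall that σ is injective when σ(x_1) = σ(x_2) forces x_1 = x_2.
If σ(x_1) = σ(x_2), then 65x_1 ≡ 65x_2 (mod 86). Because gcd(65, 86) = 1, we may cancel 65 to get x_1 ≡ x_2 (mod 86).
Thus σ is injective.
We now compute 65⁻¹ mod 86 explicitly. Euclid's algorithm: 86 = 1·65 + 21, 65 = 3·21 + 2, 21 = 10·2 + 1; back-substituting gives 1 = 45·65 − 34·86, so 65⁻¹ ≡ 45 (mod 86).
Since σ is injective, we compute σ⁻¹(33): solve 65x + 48 ≡ 33 (mod 86), i.e. 65x ≡ 71 (mod 86).
Multiplying by 65⁻¹ = 45 gives x ≡ 45·71 = 3195 = 37·86 + 13 ≡ 13 (mod 86).
Check: σ(13) = 65·13 + 48 = 893 = 10·86 + 33 ≡ 33 (mod 86).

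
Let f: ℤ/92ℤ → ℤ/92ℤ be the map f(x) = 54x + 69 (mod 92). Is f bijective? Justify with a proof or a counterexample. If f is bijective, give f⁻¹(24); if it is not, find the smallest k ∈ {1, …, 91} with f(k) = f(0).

46

We have gcd(54, 92) = 2 > 1. Taking u = 0 and v = 46: f(0) = 69 and f(46) = 54·46 + 69 = 2553 ≡ 69 (mod 92).
So f(0) = f(46) while 0 ≠ 46, thus f is not injective, hence not bijective.
Since f is not bijective, we find the least positive k with f(k) = f(0): this means 54k ≡ 0 (mod 92), i.e. 92 ∣ 54k. Since gcd(54, 92) = 2, dividing through by 2 this holds exactly when 46 ∣ 27k, and as gcd(27, 46) = 1, exactly when 46 ∣ k.
The smallest positive such k is 46.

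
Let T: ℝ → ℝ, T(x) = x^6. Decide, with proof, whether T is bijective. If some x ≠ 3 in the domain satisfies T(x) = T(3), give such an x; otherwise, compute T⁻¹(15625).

T(3) = 729 = (−3)^6 = T(−3) (since 6 is even), with 3 ≠ −3. So T is not injective, hence not bijective.
For the follow-up, such an x exists: taking x = −3 ∈ ℝ gives T(−3) = 729 = T(3) with −3 ≠ 3.

-3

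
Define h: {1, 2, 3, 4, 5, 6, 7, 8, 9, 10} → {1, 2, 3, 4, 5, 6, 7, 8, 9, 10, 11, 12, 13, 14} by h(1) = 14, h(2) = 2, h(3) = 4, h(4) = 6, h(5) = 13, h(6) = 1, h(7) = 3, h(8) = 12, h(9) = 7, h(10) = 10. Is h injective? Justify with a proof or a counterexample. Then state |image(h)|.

10

The values h(1), …, h(10) are 14, 2, 4, 6, 13, 1, 3, 12, 7, 10 — all distinct.
So h(x_1) = h(x_2) only when x_1 = x_2, and h is injective.
The image of h is {1, 2, 3, 4, 6, 7, 10, 12, 13, 14}, which has 10 elements.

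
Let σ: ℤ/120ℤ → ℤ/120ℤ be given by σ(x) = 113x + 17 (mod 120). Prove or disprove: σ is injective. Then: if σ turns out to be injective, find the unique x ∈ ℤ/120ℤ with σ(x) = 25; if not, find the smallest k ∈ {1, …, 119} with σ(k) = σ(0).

If σ(a) = σ(b), then 113a ≡ 113b (mod 120). Because gcd(113, 120) = 1, we may cancel 113 to get a ≡ b (mod 120).
So σ is injective.
We now compute 113⁻¹ mod 120 explicitly. Euclid's algorithm: 120 = 1·113 + 7, 113 = 16·7 + 1; back-substituting gives 1 = 17·113 − 16·120, so 113⁻¹ ≡ 17 (mod 120).
Since σ is injective, we compute σ⁻¹(25): solve 113x + 17 ≡ 25 (mod 120), i.e. 113x ≡ 8 (mod 120).
Multiplying by 113⁻¹ = 17 gives x ≡ 17·8 = 136 = 1·120 + 16 ≡ 16 (mod 120).
Check: σ(16) = 113·16 + 17 = 1825 = 15·120 + 25 ≡ 25 (mod 120).

16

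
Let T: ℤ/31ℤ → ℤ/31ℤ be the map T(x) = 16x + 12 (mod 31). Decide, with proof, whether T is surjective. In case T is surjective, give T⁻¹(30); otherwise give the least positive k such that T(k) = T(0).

5

Since gcd(16, 31) = 1, 16 is invertible modulo 31. Euclid's algorithm: 31 = 1·16 + 15, 16 = 1·15 + 1; back-substituting gives 1 = 2·16 − 1·31, so 16⁻¹ ≡ 2 (mod 31).
For any y ∈ ℤ/31ℤ, x = 2(y − 12) mod 31 satisfies T(x) = 16·2(y − 12) + 12 ≡ y (since 16·2 ≡ 1 mod 31). So every y has a preimage.
So T is surjective.
Since T is surjective, we find T⁻¹(30): we need 16x ≡ 30 − 12 ≡ 18 (mod 31). Using 16⁻¹ = 2: x ≡ 2·18 = 36 = 1·31 + 5, so x = 5.
Check: T(5) = 16·5 + 12 = 92 = 2·31 + 30 ≡ 30 (mod 31).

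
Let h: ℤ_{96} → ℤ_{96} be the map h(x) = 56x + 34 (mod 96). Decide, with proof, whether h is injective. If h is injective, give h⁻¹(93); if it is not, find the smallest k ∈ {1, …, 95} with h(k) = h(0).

12

Recall that h is injective if h(a) = h(b) implies a = b.
We have gcd(56, 96) = 8 > 1. Taking a = 0 and b = 12: h(0) = 34 and h(12) = 56·12 + 34 = 706 ≡ 34 (mod 96).
So h(0) = h(12) while 0 ≠ 12, so h is not injective.
Since h is not injective, we find the least positive k with h(k) = h(0): this means 56k ≡ 0 (mod 96), i.e. 96 ∣ 56k. Since gcd(56, 96) = 8, dividing through by 8 this holds exactly when 12 ∣ 7k, and as gcd(7, 12) = 1, exactly when 12 ∣ k.
The smallest positive such k is 12.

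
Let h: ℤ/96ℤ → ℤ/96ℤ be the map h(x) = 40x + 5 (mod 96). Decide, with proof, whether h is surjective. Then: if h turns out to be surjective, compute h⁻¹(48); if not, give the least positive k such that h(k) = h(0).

By definition, surjectivity means every element of the codomain has a preimage under h.
Since gcd(40, 96) = 8, we have 40x ≡ 0 (mod 8) for all x, so h(x) ≡ 5 (mod 8).
But 0 ≢ 5 (mod 8), so 0 ∈ ℤ/96ℤ has no preimage. Hence h is not surjective.
Since h is not surjective, we find the least positive k with h(k) = h(0): this means 40k ≡ 0 (mod 96), i.e. 96 ∣ 40k. Since gcd(40, 96) = 8, dividing through by 8 this holds exactly when 12 ∣ 5k, and as gcd(5, 12) = 1, exactly when 12 ∣ k.
The smallest positive such k is 12.

12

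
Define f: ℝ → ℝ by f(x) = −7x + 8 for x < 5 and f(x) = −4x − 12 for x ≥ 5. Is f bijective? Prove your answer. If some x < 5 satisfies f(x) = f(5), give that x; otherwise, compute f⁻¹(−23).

Both pieces are strictly decreasing (slopes −7 and −4), so each is injective on its own interval.
The left piece maps (−∞, 5) onto (−27, ∞); the right piece maps [5, ∞) onto (−∞, −32].
The images leave a gap (−27 has no preimage), so f is not surjective, hence not bijective.
Because the two images are disjoint, no x < 5 has f(x) = f(5), so we compute f⁻¹(−23): −23 lies in (−27, ∞), so solve −7x + 8 = −23: x = (−23 − 8)/(−7) = 31/7.

31/7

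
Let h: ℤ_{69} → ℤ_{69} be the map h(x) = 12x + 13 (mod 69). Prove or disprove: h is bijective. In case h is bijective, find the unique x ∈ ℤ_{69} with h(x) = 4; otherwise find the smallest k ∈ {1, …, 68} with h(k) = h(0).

Recall that h is injective if h(s) = h(t) implies s = t.
We have gcd(12, 69) = 3 > 1. Taking s = 0 and t = 23: h(0) = 13 and h(23) = 12·23 + 13 = 289 ≡ 13 (mod 69).
So h(0) = h(23) while 0 ≠ 23, hence h is not injective, hence not bijective.
Since h is not bijective, we find the least positive k with h(k) = h(0): this means 12k ≡ 0 (mod 69), i.e. 69 ∣ 12k. Since gcd(12, 69) = 3, dividing through by 3 this holds exactly when 23 ∣ 4k, and as gcd(4, 23) = 1, exactly when 23 ∣ k.
The smallest positive such k is 23.

23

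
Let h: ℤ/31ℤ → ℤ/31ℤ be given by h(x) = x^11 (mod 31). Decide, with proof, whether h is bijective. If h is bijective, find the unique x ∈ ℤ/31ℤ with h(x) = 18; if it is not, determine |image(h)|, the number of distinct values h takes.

28

Since 31 is prime, the nonzero elements of ℤ/31ℤ form a cyclic group of order 30.
As gcd(11, 30) = 1, raising to the 11th power is a bijection on this group: if u^11 ≡ v^11 then (uv^{−1})^11 = 1, and the only element of order dividing gcd(11, 30) = 1 is 1, so u = v.
With h(0) = 0 this makes h injective on all of ℤ/31ℤ, hence bijective (finite equal-size domain and codomain). In particular h is bijective.
Since h is bijective, we find the preimage of 18. The inverse of x ↦ x^11 on (ℤ/31ℤ)^× is x ↦ x^11, because 11·11 = 121 = 4·30 + 1 ≡ 1 (mod 30) and x^{30} = 1 for x ≠ 0 (Fermat). So h⁻¹(18) = 18^11 mod 31.
Repeated squaring mod 31: 18^1 ≡ 18, 18^2 ≡ 18² = 324 ≡ 14, 18^4 ≡ 14² = 196 ≡ 10, 18^8 ≡ 10² = 100 ≡ 7. Since 11 = 8 + 2 + 1, 18^11 ≡ 7·14·18: 7·14 = 98 ≡ 5, then 5·18 = 90 ≡ 28. So 18^11 ≡ 28 (mod 31).
Hence h⁻¹(18) = 28.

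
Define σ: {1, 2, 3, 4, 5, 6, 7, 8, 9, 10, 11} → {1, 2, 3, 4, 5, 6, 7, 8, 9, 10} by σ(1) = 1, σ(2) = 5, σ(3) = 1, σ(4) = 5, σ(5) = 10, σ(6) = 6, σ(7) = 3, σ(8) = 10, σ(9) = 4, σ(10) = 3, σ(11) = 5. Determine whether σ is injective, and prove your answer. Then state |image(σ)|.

6

σ(1) = 1 = σ(3) with 1 ≠ 3, so σ is not injective.
The image of σ is {1, 3, 4, 5, 6, 10}, which has 6 elements.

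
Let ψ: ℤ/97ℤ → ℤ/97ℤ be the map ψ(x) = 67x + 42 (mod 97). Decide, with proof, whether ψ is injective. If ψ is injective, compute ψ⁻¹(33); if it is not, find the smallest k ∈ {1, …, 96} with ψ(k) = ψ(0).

10

Recall: ψ is injective if ψ(x_1) = ψ(x_2) implies x_1 = x_2.
Suppose ψ(x_1) = ψ(x_2) in ℤ/97ℤ. Then 67x_1 + 42 ≡ 67x_2 + 42 (mod 97), therefore 67(x_1 − x_2) ≡ 0 (mod 97).
Since gcd(67, 97) = 1, 67 is invertible modulo 97, thus x_1 − x_2 ≡ 0 (mod 97), i.e. x_1 = x_2.
Thus ψ is injective.
We now compute 67⁻¹ mod 97 explicitly. Euclid's algorithm: 97 = 1·67 + 30, 67 = 2·30 + 7, 30 = 4·7 + 2, 7 = 3·2 + 1; back-substituting gives 1 = 42·67 − 29·97, so 67⁻¹ ≡ 42 (mod 97).
Since ψ is injective, we find ψ⁻¹(33): we need 67x ≡ 33 − 42 ≡ 88 (mod 97). Using 67⁻¹ = 42: x ≡ 42·88 = 3696 = 38·97 + 10, so x = 10.
Check: ψ(10) = 67·10 + 42 = 712 = 7·97 + 33 ≡ 33 (mod 97).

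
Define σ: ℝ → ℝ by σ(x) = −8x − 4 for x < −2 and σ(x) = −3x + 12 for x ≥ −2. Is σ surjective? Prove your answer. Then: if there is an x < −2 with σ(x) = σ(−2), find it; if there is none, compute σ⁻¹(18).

Both pieces are strictly decreasing (slopes −8 and −3), so each is injective on its own interval.
The left piece maps (−∞, −2) onto (12, ∞); the right piece maps [−2, ∞) onto (−∞, 18].
The union (12, ∞) ∪ (−∞, 18] covers ℝ, so σ is surjective.
For the follow-up: the images overlap, so an x < −2 with σ(x) = σ(−2) exists. σ(−2) = 18; solving −8x − 4 = 18 for x < −2 gives x = (18 + 4)/(−8) = −11/4.

-11/4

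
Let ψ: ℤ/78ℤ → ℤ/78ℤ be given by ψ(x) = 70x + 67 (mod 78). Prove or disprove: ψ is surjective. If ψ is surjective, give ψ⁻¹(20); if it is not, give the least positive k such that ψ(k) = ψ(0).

39

Since gcd(70, 78) = 2, we have 70x ≡ 0 (mod 2) for all x, so ψ(x) ≡ 1 (mod 2).
But 0 ≢ 1 (mod 2), so 0 ∈ ℤ/78ℤ has no preimage. Thus ψ is not surjective.
Since ψ is not surjective, we find the least positive k with ψ(k) = ψ(0): this means 70k ≡ 0 (mod 78), i.e. 78 ∣ 70k. Since gcd(70, 78) = 2, dividing through by 2 this holds exactly when 39 ∣ 35k, and as gcd(35, 39) = 1, exactly when 39 ∣ k.
The smallest positive such k is 39.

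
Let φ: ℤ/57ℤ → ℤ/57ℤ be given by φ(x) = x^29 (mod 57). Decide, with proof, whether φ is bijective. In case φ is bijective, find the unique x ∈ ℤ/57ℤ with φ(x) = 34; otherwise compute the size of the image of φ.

40

Computing x^29 mod 57 for each x (by repeated squaring, reducing mod 57 at every step), the values φ(0), φ(1), …, φ(56) are: 0, 1, 53, 48, 16, 44, 36, 49, 50, 24, 52, 26, 27, 40, 32, 3, 28, 23, 18, 19, 20, 15, 10, 35, 6, 55, 11, 12, 43, 14, 45, 46, 2, 51, 22, 47, 42, 37, 38, 39, 34, 29, 54, 25, 17, 30, 31, 5, 33, 7, 8, 21, 13, 41, 9, 4, 56.
Every element of ℤ/57ℤ appears exactly once in this list, so φ is a bijection, and in particular bijective.
Since φ is bijective, we read off the preimage of 34 from the same table: φ(40) = 34, so φ⁻¹(34) = 40.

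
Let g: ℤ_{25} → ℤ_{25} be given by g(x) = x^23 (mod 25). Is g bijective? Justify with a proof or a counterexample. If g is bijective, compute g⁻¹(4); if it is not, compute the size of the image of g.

21

g(0) = 0^23 = 0.
g(5): Repeated squaring mod 25: 5^1 ≡ 5, 5^2 ≡ 5² = 25 ≡ 0, 5^4 ≡ 0² = 0, 5^8 ≡ 0² = 0, 5^16 ≡ 0² = 0. Since 23 = 16 + 4 + 2 + 1, 5^23 ≡ 0·0·0·5: 0·0 = 0, then 0·0 = 0, then 0·5 = 0. So 5^23 ≡ 0 (mod 25).
So g(0) = g(5) = 0 while 0 ≠ 5, therefore g is not injective, hence not bijective.
Since g is not bijective, we determine |image(g)|. Computing x^23 mod 25 for each x (by repeated squaring, reducing mod 25 at every step), the values g(0), g(1), …, g(24) are: 0, 1, 8, 2, 14, 0, 16, 18, 12, 4, 0, 6, 3, 22, 19, 0, 21, 13, 7, 9, 0, 11, 23, 17, 24.
The distinct values are {0, 1, 2, 3, 4, 6, 7, 8, 9, 11, 12, 13, 14, 16, 17, 18, 19, 21, 22, 23, 24}; there are 21 of them.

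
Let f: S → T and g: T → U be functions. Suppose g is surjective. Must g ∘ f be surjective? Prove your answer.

No. Take S = {0}, T = U = {0, 1, 2, 3, 4}, f(0) = 0, and g = identity (surjective).
Then (g ∘ f)(0) = 0, and 4 ∈ U has no preimage under g ∘ f, so g ∘ f is not surjective.

not surjective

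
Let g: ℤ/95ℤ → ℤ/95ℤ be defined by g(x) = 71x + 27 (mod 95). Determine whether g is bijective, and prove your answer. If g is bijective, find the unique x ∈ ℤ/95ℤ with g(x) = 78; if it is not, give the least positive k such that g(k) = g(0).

By definition, g is injective when g(x_1) = g(x_2) forces x_1 = x_2.
Suppose g(x_1) = g(x_2) in ℤ/95ℤ. Then 71x_1 + 27 ≡ 71x_2 + 27 (mod 95), thus 71(x_1 − x_2) ≡ 0 (mod 95).
Since gcd(71, 95) = 1, 71 is invertible modulo 95, thus x_1 − x_2 ≡ 0 (mod 95), i.e. x_1 = x_2.
We now compute 71⁻¹ mod 95 explicitly. Euclid's algorithm: 95 = 1·71 + 24, 71 = 2·24 + 23, 24 = 1·23 + 1; back-substituting gives 1 = 91·71 − 68·95, so 71⁻¹ ≡ 91 (mod 95).
For any y ∈ ℤ/95ℤ, x = 91(y − 27) mod 95 satisfies g(x) = 71·91(y − 27) + 27 ≡ y (since 71·91 ≡ 1 mod 95). So every y has a preimage.
Hence g is bijective.
Since g is bijective, we compute g⁻¹(78): solve 71x + 27 ≡ 78 (mod 95), i.e. 71x ≡ 51 (mod 95).
Multiplying by 71⁻¹ = 91 gives x ≡ 91·51 = 4641 = 48·95 + 81 ≡ 81 (mod 95).
Check: g(81) = 71·81 + 27 = 5778 = 60·95 + 78 ≡ 78 (mod 95).

81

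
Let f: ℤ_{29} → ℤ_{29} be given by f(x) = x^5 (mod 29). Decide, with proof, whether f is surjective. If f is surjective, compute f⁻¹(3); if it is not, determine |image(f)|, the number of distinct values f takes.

2

Since 29 is prime, the nonzero elements of ℤ_{29} form a cyclic group of order 28.
As gcd(5, 28) = 1, raising to the 5th power is a bijection on this group: if u^5 ≡ v^5 then (uv^{−1})^5 = 1, and the only element of order dividing gcd(5, 28) = 1 is 1, so u = v.
With f(0) = 0 this makes f injective on all of ℤ_{29}, hence bijective (finite equal-size domain and codomain). In particular f is surjective.
Since f is surjective, we find the preimage of 3. The inverse of x ↦ x^5 on (ℤ_{29})^× is x ↦ x^17, because 5·17 = 85 = 3·28 + 1 ≡ 1 (mod 28) and x^{28} = 1 for x ≠ 0 (Fermat). So f⁻¹(3) = 3^17 mod 29.
Repeated squaring mod 29: 3^1 ≡ 3, 3^2 ≡ 3² = 9, 3^4 ≡ 9² = 81 ≡ 23, 3^8 ≡ 23² = 529 ≡ 7, 3^16 ≡ 7² = 49 ≡ 20. Since 17 = 16 + 1, 3^17 ≡ 20·3: 20·3 = 60 ≡ 2. So 3^17 ≡ 2 (mod 29).
Hence f⁻¹(3) = 2.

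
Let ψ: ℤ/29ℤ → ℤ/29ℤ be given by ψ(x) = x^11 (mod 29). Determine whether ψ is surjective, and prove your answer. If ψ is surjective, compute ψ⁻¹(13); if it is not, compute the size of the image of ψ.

Since 29 is prime, the nonzero elements of ℤ/29ℤ form a cyclic group of order 28.
As gcd(11, 28) = 1, raising to the 11th power is a bijection on this group: if a^11 ≡ b^11 then (ab^{−1})^11 = 1, and the only element of order dividing gcd(11, 28) = 1 is 1, so a = b.
With ψ(0) = 0 this makes ψ injective on all of ℤ/29ℤ, hence bijective (finite equal-size domain and codomain). In particular ψ is surjective.
Since ψ is surjective, we find the preimage of 13. The inverse of x ↦ x^11 on (ℤ/29ℤ)^× is x ↦ x^23, because 11·23 = 253 = 9·28 + 1 ≡ 1 (mod 28) and x^{28} = 1 for x ≠ 0 (Fermat). So ψ⁻¹(13) = 13^23 mod 29.
Repeated squaring mod 29: 13^1 ≡ 13, 13^2 ≡ 13² = 169 ≡ 24, 13^4 ≡ 24² = 576 ≡ 25, 13^8 ≡ 25² = 625 ≡ 16, 13^16 ≡ 16² = 256 ≡ 24. Since 23 = 16 + 4 + 2 + 1, 13^23 ≡ 24·25·24·13: 24·25 = 600 ≡ 20, then 20·24 = 480 ≡ 16, then 16·13 = 208 ≡ 5. So 13^23 ≡ 5 (mod 29).
Hence ψ⁻¹(13) = 5.

5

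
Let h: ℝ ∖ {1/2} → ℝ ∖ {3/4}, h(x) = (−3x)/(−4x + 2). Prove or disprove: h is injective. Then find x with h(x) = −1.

2/7

Suppose h(u) = h(v). Cross-multiplying: (−3u)(−4v + 2) = (−3v)(−4u + 2).
Expanding both sides and cancelling the symmetric terms leaves −6·(u − v) = 0. Since −6 ≠ 0, u = v. Thus h is injective.
Solving h(x) = −1: cross-multiplying gives −3x = −1(−4x + 2), which rearranges to −7x = −2, so x = 2/7.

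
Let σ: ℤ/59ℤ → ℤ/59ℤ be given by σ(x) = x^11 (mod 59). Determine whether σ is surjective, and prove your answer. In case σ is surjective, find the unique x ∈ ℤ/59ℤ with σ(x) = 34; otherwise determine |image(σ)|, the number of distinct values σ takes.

40

Since 59 is prime, the nonzero elements of ℤ/59ℤ form a cyclic group of order 58.
As gcd(11, 58) = 1, raising to the 11th power is a bijection on this group: if a^11 ≡ b^11 then (ab^{−1})^11 = 1, and the only element of order dividing gcd(11, 58) = 1 is 1, so a = b.
With σ(0) = 0 this makes σ injective on all of ℤ/59ℤ, hence bijective (finite equal-size domain and codomain). In particular σ is surjective.
Since σ is surjective, we find the preimage of 34. The inverse of x ↦ x^11 on (ℤ/59ℤ)^× is x ↦ x^37, because 11·37 = 407 = 7·58 + 1 ≡ 1 (mod 58) and x^{58} = 1 for x ≠ 0 (Fermat). So σ⁻¹(34) = 34^37 mod 59.
Repeated squaring mod 59: 34^1 ≡ 34, 34^2 ≡ 34² = 1156 ≡ 35, 34^4 ≡ 35² = 1225 ≡ 45, 34^8 ≡ 45² = 2025 ≡ 19, 34^16 ≡ 19² = 361 ≡ 7, 34^32 ≡ 7² = 49. Since 37 = 32 + 4 + 1, 34^37 ≡ 49·45·34: 49·45 = 2205 ≡ 22, then 22·34 = 748 ≡ 40. So 34^37 ≡ 40 (mod 59).
Hence σ⁻¹(34) = 40.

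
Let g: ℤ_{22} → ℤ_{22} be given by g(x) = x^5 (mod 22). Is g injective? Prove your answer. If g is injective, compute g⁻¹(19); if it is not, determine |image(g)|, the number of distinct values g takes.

6

g(1) = 1^5 = 1.
g(3): Repeated squaring mod 22: 3^1 ≡ 3, 3^2 ≡ 3² = 9, 3^4 ≡ 9² = 81 ≡ 15. Since 5 = 4 + 1, 3^5 ≡ 15·3: 15·3 = 45 ≡ 1. So 3^5 ≡ 1 (mod 22).
So g(1) = g(3) = 1 while 1 ≠ 3, hence g is not injective.
Since g is not injective, we determine |image(g)|. Computing x^5 mod 22 for each x (by repeated squaring, reducing mod 22 at every step), the values g(0), g(1), …, g(21) are: 0, 1, 10, 1, 12, 1, 10, 21, 10, 1, 10, 11, 12, 21, 12, 1, 12, 21, 10, 21, 12, 21.
The distinct values are {0, 1, 10, 11, 12, 21}; there are 6 of them.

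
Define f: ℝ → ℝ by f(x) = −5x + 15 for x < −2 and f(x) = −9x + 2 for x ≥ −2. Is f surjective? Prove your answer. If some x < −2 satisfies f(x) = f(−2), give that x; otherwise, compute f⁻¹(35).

Both pieces are strictly decreasing (slopes −5 and −9), so each is injective on its own interval.
The left piece maps (−∞, −2) onto (25, ∞); the right piece maps [−2, ∞) onto (−∞, 20].
The union (25, ∞) ∪ (−∞, 20] omits the interval between 25 and 20; in particular 25 has no preimage. So f is not surjective.
Because the two images are disjoint, no x < −2 has f(x) = f(−2), so we compute f⁻¹(35): 35 lies in (25, ∞), so solve −5x + 15 = 35: x = (35 − 15)/(−5) = −4.

-4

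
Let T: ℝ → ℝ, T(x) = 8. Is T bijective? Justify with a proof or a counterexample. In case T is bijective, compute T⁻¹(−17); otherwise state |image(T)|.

T(0) = 8 = T(1) with 0 ≠ 1, so T is not injective, hence not bijective.
Since T is not bijective, we state |image(T)|: the image of T is {8}, which has 1 element.

1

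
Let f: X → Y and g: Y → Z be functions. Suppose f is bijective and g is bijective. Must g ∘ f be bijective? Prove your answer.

bijective

Injectivity: if g(f(x_1)) = g(f(x_2)) then f(x_1) = f(x_2) (g injective) so x_1 = x_2 (f injective).
Surjectivity: for c ∈ Z pick b with g(b) = c, then a with f(a) = b; then (g ∘ f)(a) = c.
Therefore g ∘ f is bijective.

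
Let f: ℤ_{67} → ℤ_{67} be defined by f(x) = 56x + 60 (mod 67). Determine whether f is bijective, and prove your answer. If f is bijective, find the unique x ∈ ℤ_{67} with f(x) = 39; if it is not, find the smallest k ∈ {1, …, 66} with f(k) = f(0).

If f(s) = f(t), then 56s ≡ 56t (mod 67). Because gcd(56, 67) = 1, we may cancel 56 to get s ≡ t (mod 67).
We now compute 56⁻¹ mod 67 explicitly. Euclid's algorithm: 67 = 1·56 + 11, 56 = 5·11 + 1; back-substituting gives 1 = 6·56 − 5·67, so 56⁻¹ ≡ 6 (mod 67).
Then y ↦ 6(y − 60) is a two-sided inverse to f, so every y ∈ ℤ_{67} has a preimage.
Hence f is bijective.
Since f is bijective, we compute f⁻¹(39): solve 56x + 60 ≡ 39 (mod 67), i.e. 56x ≡ 46 (mod 67).
Multiplying by 56⁻¹ = 6 gives x ≡ 6·46 = 276 = 4·67 + 8 ≡ 8 (mod 67).
Check: f(8) = 56·8 + 60 = 508 = 7·67 + 39 ≡ 39 (mod 67).

8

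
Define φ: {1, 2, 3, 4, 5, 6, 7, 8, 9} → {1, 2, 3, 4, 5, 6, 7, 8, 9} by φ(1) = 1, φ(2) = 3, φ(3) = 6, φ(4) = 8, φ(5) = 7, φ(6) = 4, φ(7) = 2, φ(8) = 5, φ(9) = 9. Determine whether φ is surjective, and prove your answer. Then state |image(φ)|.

9

Every element of the codomain has a preimage: 1 = φ(1), 2 = φ(7), 3 = φ(2), 4 = φ(6), 5 = φ(8), 6 = φ(3), 7 = φ(5), 8 = φ(4), 9 = φ(9).
So φ is surjective.
The image of φ is {1, 2, 3, 4, 5, 6, 7, 8, 9}, which has 9 elements.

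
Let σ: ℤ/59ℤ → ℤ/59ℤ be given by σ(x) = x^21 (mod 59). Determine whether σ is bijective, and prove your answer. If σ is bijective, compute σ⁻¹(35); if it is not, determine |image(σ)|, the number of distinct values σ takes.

Since 59 is prime, the nonzero elements of ℤ/59ℤ form a cyclic group of order 58.
As gcd(21, 58) = 1, raising to the 21st power is a bijection on this group: if u^21 ≡ v^21 then (uv^{−1})^21 = 1, and the only element of order dividing gcd(21, 58) = 1 is 1, so u = v.
With σ(0) = 0 this makes σ injective on all of ℤ/59ℤ, hence bijective (finite equal-size domain and codomain). In particular σ is bijective.
Since σ is bijective, we find the preimage of 35. The inverse of x ↦ x^21 on (ℤ/59ℤ)^× is x ↦ x^47, because 21·47 = 987 = 17·58 + 1 ≡ 1 (mod 58) and x^{58} = 1 for x ≠ 0 (Fermat). So σ⁻¹(35) = 35^47 mod 59.
Repeated squaring mod 59: 35^1 ≡ 35, 35^2 ≡ 35² = 1225 ≡ 45, 35^4 ≡ 45² = 2025 ≡ 19, 35^8 ≡ 19² = 361 ≡ 7, 35^16 ≡ 7² = 49, 35^32 ≡ 49² = 2401 ≡ 41. Since 47 = 32 + 8 + 4 + 2 + 1, 35^47 ≡ 41·7·19·45·35: 41·7 = 287 ≡ 51, then 51·19 = 969 ≡ 25, then 25·45 = 1125 ≡ 4, then 4·35 = 140 ≡ 22. So 35^47 ≡ 22 (mod 59).
Hence σ⁻¹(35) = 22.

22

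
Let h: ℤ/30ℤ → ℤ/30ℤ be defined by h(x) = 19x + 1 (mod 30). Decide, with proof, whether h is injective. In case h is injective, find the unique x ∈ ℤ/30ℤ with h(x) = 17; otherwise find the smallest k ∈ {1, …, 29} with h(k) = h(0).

4

Recall: injectivity means: for all s, t in the domain, h(s) = h(t) implies s = t.
If h(s) = h(t), then 19s ≡ 19t (mod 30). Because gcd(19, 30) = 1, we may cancel 19 to get s ≡ t (mod 30).
So h is injective.
We now compute 19⁻¹ mod 30 explicitly. Euclid's algorithm: 30 = 1·19 + 11, 19 = 1·11 + 8, 11 = 1·8 + 3, 8 = 2·3 + 2, 3 = 1·2 + 1; back-substituting gives 1 = 19·19 − 12·30, so 19⁻¹ ≡ 19 (mod 30).
Since h is injective, we find h⁻¹(17): we need 19x ≡ 17 − 1 ≡ 16 (mod 30). Using 19⁻¹ = 19: x ≡ 19·16 = 304 = 10·30 + 4, so x = 4.
Check: h(4) = 19·4 + 1 = 77 = 2·30 + 17 ≡ 17 (mod 30).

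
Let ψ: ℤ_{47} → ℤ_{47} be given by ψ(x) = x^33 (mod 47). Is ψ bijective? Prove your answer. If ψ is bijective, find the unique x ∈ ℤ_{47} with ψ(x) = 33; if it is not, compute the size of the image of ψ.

Since 47 is prime, the nonzero elements of ℤ_{47} form a cyclic group of order 46.
As gcd(33, 46) = 1, raising to the 33rd power is a bijection on this group: if a^33 ≡ b^33 then (ab^{−1})^33 = 1, and the only element of order dividing gcd(33, 46) = 1 is 1, so a = b.
With ψ(0) = 0 this makes ψ injective on all of ℤ_{47}, hence bijective (finite equal-size domain and codomain). In particular ψ is bijective.
Since ψ is bijective, we find the preimage of 33. The inverse of x ↦ x^33 on (ℤ_{47})^× is x ↦ x^7, because 33·7 = 231 = 5·46 + 1 ≡ 1 (mod 46) and x^{46} = 1 for x ≠ 0 (Fermat). So ψ⁻¹(33) = 33^7 mod 47.
Repeated squaring mod 47: 33^1 ≡ 33, 33^2 ≡ 33² = 1089 ≡ 8, 33^4 ≡ 8² = 64 ≡ 17. Since 7 = 4 + 2 + 1, 33^7 ≡ 17·8·33: 17·8 = 136 ≡ 42, then 42·33 = 1386 ≡ 23. So 33^7 ≡ 23 (mod 47).
Hence ψ⁻¹(33) = 23.

23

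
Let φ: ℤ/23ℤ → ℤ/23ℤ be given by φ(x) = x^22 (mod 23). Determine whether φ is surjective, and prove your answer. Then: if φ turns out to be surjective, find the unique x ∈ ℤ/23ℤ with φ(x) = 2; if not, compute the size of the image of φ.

2

φ(1) = 1^22 = 1.
φ(2): Repeated squaring mod 23: 2^1 ≡ 2, 2^2 ≡ 2² = 4, 2^4 ≡ 4² = 16, 2^8 ≡ 16² = 256 ≡ 3, 2^16 ≡ 3² = 9. Since 22 = 16 + 4 + 2, 2^22 ≡ 9·16·4: 9·16 = 144 ≡ 6, then 6·4 = 24 ≡ 1. So 2^22 ≡ 1 (mod 23).
So φ(1) = φ(2) = 1 while 1 ≠ 2, thus φ is not injective.
A non-injective map from the 23-element set ℤ/23ℤ to itself takes at most 22 distinct values, so it cannot be surjective. Therefore φ is not surjective.
Since φ is not surjective, we determine |image(φ)|. Computing x^22 mod 23 for each x (by repeated squaring, reducing mod 23 at every step), the values φ(0), φ(1), …, φ(22) are: 0, 1, 1, 1, 1, 1, 1, 1, 1, 1, 1, 1, 1, 1, 1, 1, 1, 1, 1, 1, 1, 1, 1.
The distinct values are {0, 1}; there are 2 of them.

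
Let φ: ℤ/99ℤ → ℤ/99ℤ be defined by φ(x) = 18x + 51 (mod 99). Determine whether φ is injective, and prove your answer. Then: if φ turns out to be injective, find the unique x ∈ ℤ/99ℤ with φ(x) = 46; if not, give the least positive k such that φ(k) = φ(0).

11

Recall that φ is injective if φ(u) = φ(v) implies u = v.
We have gcd(18, 99) = 9 > 1. Taking u = 0 and v = 11: φ(0) = 51 and φ(11) = 18·11 + 51 = 249 ≡ 51 (mod 99).
So φ(0) = φ(11) while 0 ≠ 11, so φ is not injective.
Since φ is not injective, we find the least positive k with φ(k) = φ(0): this means 18k ≡ 0 (mod 99), i.e. 99 ∣ 18k. Since gcd(18, 99) = 9, dividing through by 9 this holds exactly when 11 ∣ 2k, and as gcd(2, 11) = 1, exactly when 11 ∣ k.
The smallest positive such k is 11.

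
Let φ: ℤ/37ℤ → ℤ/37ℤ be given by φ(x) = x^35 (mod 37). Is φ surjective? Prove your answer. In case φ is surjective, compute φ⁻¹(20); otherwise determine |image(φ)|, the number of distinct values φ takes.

13

Since 37 is prime, the nonzero elements of ℤ/37ℤ form a cyclic group of order 36.
As gcd(35, 36) = 1, raising to the 35th power is a bijection on this group: if x_1^35 ≡ x_2^35 then (x_1x_2^{−1})^35 = 1, and the only element of order dividing gcd(35, 36) = 1 is 1, so x_1 = x_2.
With φ(0) = 0 this makes φ injective on all of ℤ/37ℤ, hence bijective (finite equal-size domain and codomain). In particular φ is surjective.
Since φ is surjective, we find the preimage of 20. The inverse of x ↦ x^35 on (ℤ/37ℤ)^× is x ↦ x^35, because 35·35 = 1225 = 34·36 + 1 ≡ 1 (mod 36) and x^{36} = 1 for x ≠ 0 (Fermat). So φ⁻¹(20) = 20^35 mod 37.
Repeated squaring mod 37: 20^1 ≡ 20, 20^2 ≡ 20² = 400 ≡ 30, 20^4 ≡ 30² = 900 ≡ 12, 20^8 ≡ 12² = 144 ≡ 33, 20^16 ≡ 33² = 1089 ≡ 16, 20^32 ≡ 16² = 256 ≡ 34. Since 35 = 32 + 2 + 1, 20^35 ≡ 34·30·20: 34·30 = 1020 ≡ 21, then 21·20 = 420 ≡ 13. So 20^35 ≡ 13 (mod 37).
Hence φ⁻¹(20) = 13.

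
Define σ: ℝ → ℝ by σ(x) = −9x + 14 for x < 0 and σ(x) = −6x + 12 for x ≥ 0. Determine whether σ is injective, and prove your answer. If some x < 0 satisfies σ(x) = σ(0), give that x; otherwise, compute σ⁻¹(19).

Both pieces are strictly decreasing (slopes −9 and −6), so each is injective on its own interval.
The left piece maps (−∞, 0) onto (14, ∞); the right piece maps [0, ∞) onto (−∞, 12].
These images are disjoint, so no value is attained by both pieces. Therefore σ is injective.
Because the two images are disjoint, no x < 0 has σ(x) = σ(0), so we compute σ⁻¹(19): 19 lies in (14, ∞), so solve −9x + 14 = 19: x = (19 − 14)/(−9) = −5/9.

-5/9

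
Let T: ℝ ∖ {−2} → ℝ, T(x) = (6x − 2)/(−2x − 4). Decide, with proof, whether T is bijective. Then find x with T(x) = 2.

If T(x) = −3, cross-multiplying gives −2(6x − 2) = 6(−2x − 4), which simplifies to 4 = −24 — false.  So −3 has no preimage and T is not surjective.
Therefore T is not bijective.
Solving T(x) = 2: cross-multiplying gives 6x − 2 = 2(−2x − 4), which rearranges to 10x = −6, so x = −3/5.

-3/5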